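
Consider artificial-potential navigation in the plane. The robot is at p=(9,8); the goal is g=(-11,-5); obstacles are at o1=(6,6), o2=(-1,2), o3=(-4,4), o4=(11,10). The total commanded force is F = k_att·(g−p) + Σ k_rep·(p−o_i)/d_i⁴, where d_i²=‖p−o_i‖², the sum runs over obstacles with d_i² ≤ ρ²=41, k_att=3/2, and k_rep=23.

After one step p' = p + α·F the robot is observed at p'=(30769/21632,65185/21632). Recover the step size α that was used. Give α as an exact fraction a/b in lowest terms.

α = 1/4

F_att = 3/2·(g−p) = 3/2·(-20,-13) = (-30.0000,-19.5000)
o1: d²=13 ≤ ρ²=41; F_rep = 23·(3,2)/13² = (0.4083,0.2722)
o2: d²=136 > ρ²=41 → inactive
o3: d²=185 > ρ²=41 → inactive
o4: d²=8 ≤ ρ²=41; F_rep = 23·(-2,-2)/8² = (-0.7188,-0.7188)
F = F_att + ΣF_rep = (-30.3105,-19.9466)
Δp = p'−p = (-7.5776,-4.9866); α = Δx/Fx = (-163919/21632) / (-163919/5408) = 1/4
check: Δy/Fy = (-107871/21632) / (-107871/5408) = 1/4 ✓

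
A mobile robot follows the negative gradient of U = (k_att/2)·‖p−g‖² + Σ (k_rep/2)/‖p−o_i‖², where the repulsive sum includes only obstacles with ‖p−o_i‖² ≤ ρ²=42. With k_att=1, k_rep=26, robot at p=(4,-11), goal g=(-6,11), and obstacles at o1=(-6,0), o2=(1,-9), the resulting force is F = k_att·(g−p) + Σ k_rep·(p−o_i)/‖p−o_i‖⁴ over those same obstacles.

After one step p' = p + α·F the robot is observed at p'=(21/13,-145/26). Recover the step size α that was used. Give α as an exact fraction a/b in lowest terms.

α = 1/4

F_att = 1·(g−p) = 1·(-10,22) = (-10.0000,22.0000)
o1: d²=221 > ρ²=42 → inactive
o2: d²=13 ≤ ρ²=42; F_rep = 26·(3,-2)/13² = (0.4615,-0.3077)
F = F_att + ΣF_rep = (-9.5385,21.6923)
Δp = p'−p = (-2.3846,5.4231); α = Δx/Fx = (-31/13) / (-124/13) = 1/4
check: Δy/Fy = (141/26) / (282/13) = 1/4 ✓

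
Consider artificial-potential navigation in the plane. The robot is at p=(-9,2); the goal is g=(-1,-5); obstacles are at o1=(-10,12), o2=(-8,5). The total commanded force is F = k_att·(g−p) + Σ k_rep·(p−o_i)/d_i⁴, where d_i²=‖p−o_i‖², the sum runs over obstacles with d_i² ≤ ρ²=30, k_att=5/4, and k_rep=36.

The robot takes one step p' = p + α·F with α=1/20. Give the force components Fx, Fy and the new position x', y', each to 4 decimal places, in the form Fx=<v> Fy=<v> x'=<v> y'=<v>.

F_att = 5/4·(g−p) = 5/4·(8,-7) = (10.0000,-8.7500)
o1: d²=101 > ρ²=30 → inactive
o2: d²=10 ≤ ρ²=30; F_rep = 36·(-1,-3)/10² = (-0.3600,-1.0800)
F = F_att + ΣF_rep = (9.6400,-9.8300)
p' = p + 1/20·F = (-8.5180,1.5085)

Fx=9.6400 Fy=-9.8300 x'=-8.5180 y'=1.5085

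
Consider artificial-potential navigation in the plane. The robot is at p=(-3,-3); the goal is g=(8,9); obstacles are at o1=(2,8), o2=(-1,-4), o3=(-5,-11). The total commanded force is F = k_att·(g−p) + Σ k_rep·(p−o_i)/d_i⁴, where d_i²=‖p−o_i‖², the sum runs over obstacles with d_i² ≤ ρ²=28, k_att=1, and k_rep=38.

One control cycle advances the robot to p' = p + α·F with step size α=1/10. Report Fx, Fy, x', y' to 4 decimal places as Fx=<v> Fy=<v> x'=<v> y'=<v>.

Fx=7.9600 Fy=13.5200 x'=-2.2040 y'=-1.6480

F_att = 1·(g−p) = 1·(11,12) = (11.0000,12.0000)
o1: d²=146 > ρ²=28 → inactive
o2: d²=5 ≤ ρ²=28; F_rep = 38·(-2,1)/5² = (-3.0400,1.5200)
o3: d²=68 > ρ²=28 → inactive
F = F_att + ΣF_rep = (7.9600,13.5200)
p' = p + 1/10·F = (-2.2040,-1.6480)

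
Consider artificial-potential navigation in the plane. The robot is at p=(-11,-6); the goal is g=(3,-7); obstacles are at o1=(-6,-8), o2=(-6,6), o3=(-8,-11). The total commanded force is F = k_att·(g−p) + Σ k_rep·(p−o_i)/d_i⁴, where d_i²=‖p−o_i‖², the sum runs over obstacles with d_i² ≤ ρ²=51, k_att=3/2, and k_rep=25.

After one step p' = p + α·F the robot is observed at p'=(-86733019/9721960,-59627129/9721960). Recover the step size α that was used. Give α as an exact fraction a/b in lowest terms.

α = 1/10

F_att = 3/2·(g−p) = 3/2·(14,-1) = (21.0000,-1.5000)
o1: d²=29 ≤ ρ²=51; F_rep = 25·(-5,2)/29² = (-0.1486,0.0595)
o2: d²=169 > ρ²=51 → inactive
o3: d²=34 ≤ ρ²=51; F_rep = 25·(-3,5)/34² = (-0.0649,0.1081)
F = F_att + ΣF_rep = (20.7865,-1.3324)
Δp = p'−p = (2.0786,-0.1332); α = Δx/Fx = (20208541/9721960) / (20208541/972196) = 1/10
check: Δy/Fy = (-1295369/9721960) / (-1295369/972196) = 1/10 ✓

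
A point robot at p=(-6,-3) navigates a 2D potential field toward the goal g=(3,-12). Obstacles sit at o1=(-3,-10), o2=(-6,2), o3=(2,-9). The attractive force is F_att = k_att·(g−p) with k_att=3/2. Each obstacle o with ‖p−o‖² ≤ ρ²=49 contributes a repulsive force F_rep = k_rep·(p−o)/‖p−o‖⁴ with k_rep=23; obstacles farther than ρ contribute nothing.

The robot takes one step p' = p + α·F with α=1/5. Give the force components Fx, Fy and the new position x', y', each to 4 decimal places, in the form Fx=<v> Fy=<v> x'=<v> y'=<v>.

F_att = 3/2·(g−p) = 3/2·(9,-9) = (13.5000,-13.5000)
o1: d²=58 > ρ²=49 → inactive
o2: d²=25 ≤ ρ²=49; F_rep = 23·(0,-5)/25² = (0.0000,-0.1840)
o3: d²=100 > ρ²=49 → inactive
F = F_att + ΣF_rep = (13.5000,-13.6840)
p' = p + 1/5·F = (-3.3000,-5.7368)

Fx=13.5000 Fy=-13.6840 x'=-3.3000 y'=-5.7368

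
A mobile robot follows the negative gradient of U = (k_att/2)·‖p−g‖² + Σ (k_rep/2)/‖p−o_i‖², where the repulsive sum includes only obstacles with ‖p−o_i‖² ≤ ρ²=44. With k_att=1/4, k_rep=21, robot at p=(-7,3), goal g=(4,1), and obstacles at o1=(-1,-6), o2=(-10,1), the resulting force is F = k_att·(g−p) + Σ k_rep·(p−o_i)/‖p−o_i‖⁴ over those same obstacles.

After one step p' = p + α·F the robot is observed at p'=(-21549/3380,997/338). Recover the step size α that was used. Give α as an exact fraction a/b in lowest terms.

α = 1/5

F_att = 1/4·(g−p) = 1/4·(11,-2) = (2.7500,-0.5000)
o1: d²=117 > ρ²=44 → inactive
o2: d²=13 ≤ ρ²=44; F_rep = 21·(3,2)/13² = (0.3728,0.2485)
F = F_att + ΣF_rep = (3.1228,-0.2515)
Δp = p'−p = (0.6246,-0.0503); α = Δx/Fx = (2111/3380) / (2111/676) = 1/5
check: Δy/Fy = (-17/338) / (-85/338) = 1/5 ✓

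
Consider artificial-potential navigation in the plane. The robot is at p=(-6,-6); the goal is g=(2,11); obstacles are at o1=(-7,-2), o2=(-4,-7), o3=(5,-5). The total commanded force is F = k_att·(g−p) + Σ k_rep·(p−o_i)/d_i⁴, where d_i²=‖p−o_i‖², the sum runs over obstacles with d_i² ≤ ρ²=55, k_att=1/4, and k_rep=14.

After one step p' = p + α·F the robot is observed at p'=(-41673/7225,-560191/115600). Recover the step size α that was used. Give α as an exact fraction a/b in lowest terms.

F_att = 1/4·(g−p) = 1/4·(8,17) = (2.0000,4.2500)
o1: d²=17 ≤ ρ²=55; F_rep = 14·(1,-4)/17² = (0.0484,-0.1938)
o2: d²=5 ≤ ρ²=55; F_rep = 14·(-2,1)/5² = (-1.1200,0.5600)
o3: d²=122 > ρ²=55 → inactive
F = F_att + ΣF_rep = (0.9284,4.6162)
Δp = p'−p = (0.2321,1.1541); α = Δx/Fx = (1677/7225) / (6708/7225) = 1/4
check: Δy/Fy = (133409/115600) / (133409/28900) = 1/4 ✓

α = 1/4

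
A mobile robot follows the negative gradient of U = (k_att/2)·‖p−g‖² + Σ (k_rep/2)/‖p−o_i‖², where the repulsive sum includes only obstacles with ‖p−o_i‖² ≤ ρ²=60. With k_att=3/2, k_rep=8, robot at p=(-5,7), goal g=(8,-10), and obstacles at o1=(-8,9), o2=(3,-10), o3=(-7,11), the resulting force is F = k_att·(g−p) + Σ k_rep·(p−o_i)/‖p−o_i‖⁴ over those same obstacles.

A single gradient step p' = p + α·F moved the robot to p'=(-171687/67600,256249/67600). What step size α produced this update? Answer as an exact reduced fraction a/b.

F_att = 3/2·(g−p) = 3/2·(13,-17) = (19.5000,-25.5000)
o1: d²=13 ≤ ρ²=60; F_rep = 8·(3,-2)/13² = (0.1420,-0.0947)
o2: d²=353 > ρ²=60 → inactive
o3: d²=20 ≤ ρ²=60; F_rep = 8·(2,-4)/20² = (0.0400,-0.0800)
F = F_att + ΣF_rep = (19.6820,-25.6747)
Δp = p'−p = (2.4603,-3.2093); α = Δx/Fx = (166313/67600) / (166313/8450) = 1/8
check: Δy/Fy = (-216951/67600) / (-216951/8450) = 1/8 ✓

α = 1/8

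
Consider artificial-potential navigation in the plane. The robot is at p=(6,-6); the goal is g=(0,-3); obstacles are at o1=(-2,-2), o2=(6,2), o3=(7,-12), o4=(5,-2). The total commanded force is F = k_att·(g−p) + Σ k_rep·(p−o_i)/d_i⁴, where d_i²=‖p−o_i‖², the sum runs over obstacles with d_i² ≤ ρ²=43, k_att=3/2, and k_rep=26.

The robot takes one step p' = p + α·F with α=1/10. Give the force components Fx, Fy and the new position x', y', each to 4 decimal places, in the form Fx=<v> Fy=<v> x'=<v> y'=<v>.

Fx=-8.9290 Fy=4.2541 x'=5.1071 y'=-5.5746

F_att = 3/2·(g−p) = 3/2·(-6,3) = (-9.0000,4.5000)
o1: d²=80 > ρ²=43 → inactive
o2: d²=64 > ρ²=43 → inactive
o3: d²=37 ≤ ρ²=43; F_rep = 26·(-1,6)/37² = (-0.0190,0.1140)
o4: d²=17 ≤ ρ²=43; F_rep = 26·(1,-4)/17² = (0.0900,-0.3599)
F = F_att + ΣF_rep = (-8.9290,4.2541)
p' = p + 1/10·F = (5.1071,-5.5746)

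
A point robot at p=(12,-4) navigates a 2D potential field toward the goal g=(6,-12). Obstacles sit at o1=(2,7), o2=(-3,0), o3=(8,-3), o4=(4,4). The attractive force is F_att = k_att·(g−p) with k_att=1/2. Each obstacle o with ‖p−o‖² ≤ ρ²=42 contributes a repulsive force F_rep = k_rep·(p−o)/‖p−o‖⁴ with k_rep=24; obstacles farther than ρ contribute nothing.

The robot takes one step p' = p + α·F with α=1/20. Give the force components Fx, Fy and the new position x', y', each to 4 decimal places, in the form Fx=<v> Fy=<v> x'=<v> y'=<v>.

F_att = 1/2·(g−p) = 1/2·(-6,-8) = (-3.0000,-4.0000)
o1: d²=221 > ρ²=42 → inactive
o2: d²=241 > ρ²=42 → inactive
o3: d²=17 ≤ ρ²=42; F_rep = 24·(4,-1)/17² = (0.3322,-0.0830)
o4: d²=128 > ρ²=42 → inactive
F = F_att + ΣF_rep = (-2.6678,-4.0830)
p' = p + 1/20·F = (11.8666,-4.2042)

Fx=-2.6678 Fy=-4.0830 x'=11.8666 y'=-4.2042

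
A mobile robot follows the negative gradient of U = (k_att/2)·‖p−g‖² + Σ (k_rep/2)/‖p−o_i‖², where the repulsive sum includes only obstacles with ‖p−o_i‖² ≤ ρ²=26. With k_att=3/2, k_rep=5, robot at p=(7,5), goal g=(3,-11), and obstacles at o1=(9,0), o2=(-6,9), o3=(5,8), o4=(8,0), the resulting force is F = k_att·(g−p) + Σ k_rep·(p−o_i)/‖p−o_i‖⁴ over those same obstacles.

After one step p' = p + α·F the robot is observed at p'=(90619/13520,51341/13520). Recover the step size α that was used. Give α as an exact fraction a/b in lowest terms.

α = 1/20

F_att = 3/2·(g−p) = 3/2·(-4,-16) = (-6.0000,-24.0000)
o1: d²=29 > ρ²=26 → inactive
o2: d²=185 > ρ²=26 → inactive
o3: d²=13 ≤ ρ²=26; F_rep = 5·(2,-3)/13² = (0.0592,-0.0888)
o4: d²=26 ≤ ρ²=26; F_rep = 5·(-1,5)/26² = (-0.0074,0.0370)
F = F_att + ΣF_rep = (-5.9482,-24.0518)
Δp = p'−p = (-0.2974,-1.2026); α = Δx/Fx = (-4021/13520) / (-4021/676) = 1/20
check: Δy/Fy = (-16259/13520) / (-16259/676) = 1/20 ✓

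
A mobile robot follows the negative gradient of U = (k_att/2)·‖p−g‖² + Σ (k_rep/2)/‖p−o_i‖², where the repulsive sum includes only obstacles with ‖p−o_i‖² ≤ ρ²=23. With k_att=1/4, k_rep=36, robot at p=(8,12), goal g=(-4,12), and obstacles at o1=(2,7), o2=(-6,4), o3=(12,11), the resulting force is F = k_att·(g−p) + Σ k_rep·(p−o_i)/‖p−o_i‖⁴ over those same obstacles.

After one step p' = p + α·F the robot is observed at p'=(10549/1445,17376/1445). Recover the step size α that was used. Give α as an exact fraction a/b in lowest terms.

α = 1/5

F_att = 1/4·(g−p) = 1/4·(-12,0) = (-3.0000,0.0000)
o1: d²=61 > ρ²=23 → inactive
o2: d²=260 > ρ²=23 → inactive
o3: d²=17 ≤ ρ²=23; F_rep = 36·(-4,1)/17² = (-0.4983,0.1246)
F = F_att + ΣF_rep = (-3.4983,0.1246)
Δp = p'−p = (-0.6997,0.0249); α = Δx/Fx = (-1011/1445) / (-1011/289) = 1/5
check: Δy/Fy = (36/1445) / (36/289) = 1/5 ✓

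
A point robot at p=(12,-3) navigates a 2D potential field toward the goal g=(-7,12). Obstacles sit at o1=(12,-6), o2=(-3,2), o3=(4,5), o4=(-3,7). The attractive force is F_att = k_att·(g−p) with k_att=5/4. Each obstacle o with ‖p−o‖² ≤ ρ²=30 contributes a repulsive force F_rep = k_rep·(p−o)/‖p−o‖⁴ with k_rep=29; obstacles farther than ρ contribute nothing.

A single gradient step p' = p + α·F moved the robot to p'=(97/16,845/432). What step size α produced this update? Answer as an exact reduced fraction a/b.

α = 1/4

F_att = 5/4·(g−p) = 5/4·(-19,15) = (-23.7500,18.7500)
o1: d²=9 ≤ ρ²=30; F_rep = 29·(0,3)/9² = (0.0000,1.0741)
o2: d²=250 > ρ²=30 → inactive
o3: d²=128 > ρ²=30 → inactive
o4: d²=325 > ρ²=30 → inactive
F = F_att + ΣF_rep = (-23.7500,19.8241)
Δp = p'−p = (-5.9375,4.9560); α = Δx/Fx = (-95/16) / (-95/4) = 1/4
check: Δy/Fy = (2141/432) / (2141/108) = 1/4 ✓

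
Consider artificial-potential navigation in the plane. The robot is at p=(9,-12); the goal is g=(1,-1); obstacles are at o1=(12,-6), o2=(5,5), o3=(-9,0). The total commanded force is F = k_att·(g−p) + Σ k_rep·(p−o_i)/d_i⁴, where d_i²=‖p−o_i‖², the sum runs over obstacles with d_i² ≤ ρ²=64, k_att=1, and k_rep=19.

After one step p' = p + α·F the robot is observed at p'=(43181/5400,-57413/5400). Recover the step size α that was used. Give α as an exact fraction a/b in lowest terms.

F_att = 1·(g−p) = 1·(-8,11) = (-8.0000,11.0000)
o1: d²=45 ≤ ρ²=64; F_rep = 19·(-3,-6)/45² = (-0.0281,-0.0563)
o2: d²=305 > ρ²=64 → inactive
o3: d²=468 > ρ²=64 → inactive
F = F_att + ΣF_rep = (-8.0281,10.9437)
Δp = p'−p = (-1.0035,1.3680); α = Δx/Fx = (-5419/5400) / (-5419/675) = 1/8
check: Δy/Fy = (7387/5400) / (7387/675) = 1/8 ✓

α = 1/8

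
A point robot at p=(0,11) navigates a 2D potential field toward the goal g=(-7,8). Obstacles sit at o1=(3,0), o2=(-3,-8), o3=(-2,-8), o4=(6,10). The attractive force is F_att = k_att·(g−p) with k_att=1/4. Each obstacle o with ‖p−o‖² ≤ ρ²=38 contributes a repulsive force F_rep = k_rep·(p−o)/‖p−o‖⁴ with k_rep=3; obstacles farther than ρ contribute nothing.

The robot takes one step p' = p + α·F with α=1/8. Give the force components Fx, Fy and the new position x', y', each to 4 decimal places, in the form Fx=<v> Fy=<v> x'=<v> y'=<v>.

Fx=-1.7631 Fy=-0.7478 x'=-0.2204 y'=10.9065

F_att = 1/4·(g−p) = 1/4·(-7,-3) = (-1.7500,-0.7500)
o1: d²=130 > ρ²=38 → inactive
o2: d²=370 > ρ²=38 → inactive
o3: d²=365 > ρ²=38 → inactive
o4: d²=37 ≤ ρ²=38; F_rep = 3·(-6,1)/37² = (-0.0131,0.0022)
F = F_att + ΣF_rep = (-1.7631,-0.7478)
p' = p + 1/8·F = (-0.2204,10.9065)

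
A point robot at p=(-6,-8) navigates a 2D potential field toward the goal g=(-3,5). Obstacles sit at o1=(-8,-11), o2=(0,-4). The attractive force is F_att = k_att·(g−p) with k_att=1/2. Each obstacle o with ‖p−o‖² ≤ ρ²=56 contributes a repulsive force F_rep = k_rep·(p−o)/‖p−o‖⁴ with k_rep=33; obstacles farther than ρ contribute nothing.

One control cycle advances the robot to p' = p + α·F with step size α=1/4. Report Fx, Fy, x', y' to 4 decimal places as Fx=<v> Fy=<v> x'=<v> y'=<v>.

F_att = 1/2·(g−p) = 1/2·(3,13) = (1.5000,6.5000)
o1: d²=13 ≤ ρ²=56; F_rep = 33·(2,3)/13² = (0.3905,0.5858)
o2: d²=52 ≤ ρ²=56; F_rep = 33·(-6,-4)/52² = (-0.0732,-0.0488)
F = F_att + ΣF_rep = (1.8173,7.0370)
p' = p + 1/4·F = (-5.5457,-6.2408)

Fx=1.8173 Fy=7.0370 x'=-5.5457 y'=-6.2408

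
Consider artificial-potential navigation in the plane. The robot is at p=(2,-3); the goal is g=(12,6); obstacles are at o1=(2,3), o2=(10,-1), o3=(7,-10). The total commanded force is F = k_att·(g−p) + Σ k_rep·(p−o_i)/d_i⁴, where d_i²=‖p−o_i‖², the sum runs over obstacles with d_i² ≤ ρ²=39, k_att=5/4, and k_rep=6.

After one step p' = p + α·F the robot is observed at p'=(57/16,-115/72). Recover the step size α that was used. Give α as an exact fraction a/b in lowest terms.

α = 1/8

F_att = 5/4·(g−p) = 5/4·(10,9) = (12.5000,11.2500)
o1: d²=36 ≤ ρ²=39; F_rep = 6·(0,-6)/36² = (0.0000,-0.0278)
o2: d²=68 > ρ²=39 → inactive
o3: d²=74 > ρ²=39 → inactive
F = F_att + ΣF_rep = (12.5000,11.2222)
Δp = p'−p = (1.5625,1.4028); α = Δx/Fx = (25/16) / (25/2) = 1/8
check: Δy/Fy = (101/72) / (101/9) = 1/8 ✓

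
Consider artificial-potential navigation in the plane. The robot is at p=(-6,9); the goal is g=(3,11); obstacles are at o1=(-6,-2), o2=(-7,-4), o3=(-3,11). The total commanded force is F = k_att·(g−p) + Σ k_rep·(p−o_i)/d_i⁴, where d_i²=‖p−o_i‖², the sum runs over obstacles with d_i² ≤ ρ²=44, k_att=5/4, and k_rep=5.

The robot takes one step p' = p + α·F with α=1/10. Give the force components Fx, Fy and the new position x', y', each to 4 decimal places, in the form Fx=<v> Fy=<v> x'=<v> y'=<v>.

F_att = 5/4·(g−p) = 5/4·(9,2) = (11.2500,2.5000)
o1: d²=121 > ρ²=44 → inactive
o2: d²=170 > ρ²=44 → inactive
o3: d²=13 ≤ ρ²=44; F_rep = 5·(-3,-2)/13² = (-0.0888,-0.0592)
F = F_att + ΣF_rep = (11.1612,2.4408)
p' = p + 1/10·F = (-4.8839,9.2441)

Fx=11.1612 Fy=2.4408 x'=-4.8839 y'=9.2441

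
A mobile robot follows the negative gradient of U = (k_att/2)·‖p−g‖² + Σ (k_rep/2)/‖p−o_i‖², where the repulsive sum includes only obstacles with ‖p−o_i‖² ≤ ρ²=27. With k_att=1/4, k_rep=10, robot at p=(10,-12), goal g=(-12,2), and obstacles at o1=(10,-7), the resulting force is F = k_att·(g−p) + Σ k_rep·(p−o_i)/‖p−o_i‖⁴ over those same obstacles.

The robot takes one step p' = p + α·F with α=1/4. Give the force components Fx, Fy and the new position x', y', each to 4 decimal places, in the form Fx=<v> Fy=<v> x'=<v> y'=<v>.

F_att = 1/4·(g−p) = 1/4·(-22,14) = (-5.5000,3.5000)
o1: d²=25 ≤ ρ²=27; F_rep = 10·(0,-5)/25² = (0.0000,-0.0800)
F = F_att + ΣF_rep = (-5.5000,3.4200)
p' = p + 1/4·F = (8.6250,-11.1450)

Fx=-5.5000 Fy=3.4200 x'=8.6250 y'=-11.1450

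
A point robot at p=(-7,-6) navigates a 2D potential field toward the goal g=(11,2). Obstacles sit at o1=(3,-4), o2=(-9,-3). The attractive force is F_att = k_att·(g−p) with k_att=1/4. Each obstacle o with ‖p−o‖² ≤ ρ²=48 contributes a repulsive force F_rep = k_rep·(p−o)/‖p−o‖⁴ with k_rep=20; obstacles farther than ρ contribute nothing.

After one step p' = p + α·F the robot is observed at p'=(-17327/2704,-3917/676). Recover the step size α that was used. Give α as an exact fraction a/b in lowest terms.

F_att = 1/4·(g−p) = 1/4·(18,8) = (4.5000,2.0000)
o1: d²=104 > ρ²=48 → inactive
o2: d²=13 ≤ ρ²=48; F_rep = 20·(2,-3)/13² = (0.2367,-0.3550)
F = F_att + ΣF_rep = (4.7367,1.6450)
Δp = p'−p = (0.5921,0.2056); α = Δx/Fx = (1601/2704) / (1601/338) = 1/8
check: Δy/Fy = (139/676) / (278/169) = 1/8 ✓

α = 1/8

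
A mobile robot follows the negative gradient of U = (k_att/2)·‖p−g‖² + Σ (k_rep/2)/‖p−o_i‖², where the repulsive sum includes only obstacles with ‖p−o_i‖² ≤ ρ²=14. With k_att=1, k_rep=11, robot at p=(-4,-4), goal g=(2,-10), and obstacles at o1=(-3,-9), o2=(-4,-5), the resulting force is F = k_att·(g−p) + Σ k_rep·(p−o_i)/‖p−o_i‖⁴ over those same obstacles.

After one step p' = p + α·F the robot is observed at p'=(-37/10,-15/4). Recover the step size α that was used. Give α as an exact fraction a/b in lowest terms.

α = 1/20

F_att = 1·(g−p) = 1·(6,-6) = (6.0000,-6.0000)
o1: d²=26 > ρ²=14 → inactive
o2: d²=1 ≤ ρ²=14; F_rep = 11·(0,1)/1² = (0.0000,11.0000)
F = F_att + ΣF_rep = (6.0000,5.0000)
Δp = p'−p = (0.3000,0.2500); α = Δx/Fx = (3/10) / (6) = 1/20
check: Δy/Fy = (1/4) / (5) = 1/20 ✓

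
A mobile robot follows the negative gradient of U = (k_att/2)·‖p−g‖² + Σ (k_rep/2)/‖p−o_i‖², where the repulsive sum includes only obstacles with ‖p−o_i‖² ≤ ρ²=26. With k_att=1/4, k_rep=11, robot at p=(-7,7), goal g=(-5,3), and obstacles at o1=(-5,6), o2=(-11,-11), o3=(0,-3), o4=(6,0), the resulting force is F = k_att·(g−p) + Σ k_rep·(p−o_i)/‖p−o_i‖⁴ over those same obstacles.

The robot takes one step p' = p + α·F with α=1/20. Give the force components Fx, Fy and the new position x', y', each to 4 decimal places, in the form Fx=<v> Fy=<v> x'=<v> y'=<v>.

F_att = 1/4·(g−p) = 1/4·(2,-4) = (0.5000,-1.0000)
o1: d²=5 ≤ ρ²=26; F_rep = 11·(-2,1)/5² = (-0.8800,0.4400)
o2: d²=340 > ρ²=26 → inactive
o3: d²=149 > ρ²=26 → inactive
o4: d²=218 > ρ²=26 → inactive
F = F_att + ΣF_rep = (-0.3800,-0.5600)
p' = p + 1/20·F = (-7.0190,6.9720)

Fx=-0.3800 Fy=-0.5600 x'=-7.0190 y'=6.9720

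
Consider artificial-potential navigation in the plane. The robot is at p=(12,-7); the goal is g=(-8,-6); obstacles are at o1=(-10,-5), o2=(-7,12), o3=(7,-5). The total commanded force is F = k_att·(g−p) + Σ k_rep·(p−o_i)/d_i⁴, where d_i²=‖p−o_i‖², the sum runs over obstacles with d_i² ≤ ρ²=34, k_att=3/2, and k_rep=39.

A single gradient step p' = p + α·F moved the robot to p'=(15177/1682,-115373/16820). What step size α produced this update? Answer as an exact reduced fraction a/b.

F_att = 3/2·(g−p) = 3/2·(-20,1) = (-30.0000,1.5000)
o1: d²=488 > ρ²=34 → inactive
o2: d²=722 > ρ²=34 → inactive
o3: d²=29 ≤ ρ²=34; F_rep = 39·(5,-2)/29² = (0.2319,-0.0927)
F = F_att + ΣF_rep = (-29.7681,1.4073)
Δp = p'−p = (-2.9768,0.1407); α = Δx/Fx = (-5007/1682) / (-25035/841) = 1/10
check: Δy/Fy = (2367/16820) / (2367/1682) = 1/10 ✓

α = 1/10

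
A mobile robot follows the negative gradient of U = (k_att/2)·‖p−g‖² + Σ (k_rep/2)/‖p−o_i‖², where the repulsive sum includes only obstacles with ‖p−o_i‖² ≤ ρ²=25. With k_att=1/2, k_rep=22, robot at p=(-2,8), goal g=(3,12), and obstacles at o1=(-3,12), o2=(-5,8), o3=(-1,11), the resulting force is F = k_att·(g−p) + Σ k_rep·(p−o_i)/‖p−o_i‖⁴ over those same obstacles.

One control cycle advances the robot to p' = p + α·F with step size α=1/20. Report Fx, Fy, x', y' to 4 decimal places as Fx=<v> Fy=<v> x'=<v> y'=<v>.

Fx=3.1709 Fy=1.0355 x'=-1.8415 y'=8.0518

F_att = 1/2·(g−p) = 1/2·(5,4) = (2.5000,2.0000)
o1: d²=17 ≤ ρ²=25; F_rep = 22·(1,-4)/17² = (0.0761,-0.3045)
o2: d²=9 ≤ ρ²=25; F_rep = 22·(3,0)/9² = (0.8148,0.0000)
o3: d²=10 ≤ ρ²=25; F_rep = 22·(-1,-3)/10² = (-0.2200,-0.6600)
F = F_att + ΣF_rep = (3.1709,1.0355)
p' = p + 1/20·F = (-1.8415,8.0518)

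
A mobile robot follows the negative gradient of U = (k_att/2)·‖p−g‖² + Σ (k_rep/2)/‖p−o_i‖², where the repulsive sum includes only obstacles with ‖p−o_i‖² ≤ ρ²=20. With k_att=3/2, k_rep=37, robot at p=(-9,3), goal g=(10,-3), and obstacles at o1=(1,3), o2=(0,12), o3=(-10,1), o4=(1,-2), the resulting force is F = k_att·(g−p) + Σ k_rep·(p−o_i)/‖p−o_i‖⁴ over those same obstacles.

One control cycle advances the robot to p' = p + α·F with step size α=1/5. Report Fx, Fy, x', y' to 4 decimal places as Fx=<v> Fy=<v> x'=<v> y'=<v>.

F_att = 3/2·(g−p) = 3/2·(19,-6) = (28.5000,-9.0000)
o1: d²=100 > ρ²=20 → inactive
o2: d²=162 > ρ²=20 → inactive
o3: d²=5 ≤ ρ²=20; F_rep = 37·(1,2)/5² = (1.4800,2.9600)
o4: d²=125 > ρ²=20 → inactive
F = F_att + ΣF_rep = (29.9800,-6.0400)
p' = p + 1/5·F = (-3.0040,1.7920)

Fx=29.9800 Fy=-6.0400 x'=-3.0040 y'=1.7920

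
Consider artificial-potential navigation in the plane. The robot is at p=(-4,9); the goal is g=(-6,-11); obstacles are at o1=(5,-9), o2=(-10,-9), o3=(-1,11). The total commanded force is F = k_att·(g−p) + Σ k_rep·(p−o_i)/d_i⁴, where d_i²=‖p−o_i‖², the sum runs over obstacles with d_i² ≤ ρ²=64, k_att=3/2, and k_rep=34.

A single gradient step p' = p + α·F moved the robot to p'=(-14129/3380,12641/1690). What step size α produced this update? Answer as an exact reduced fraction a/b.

α = 1/20

F_att = 3/2·(g−p) = 3/2·(-2,-20) = (-3.0000,-30.0000)
o1: d²=405 > ρ²=64 → inactive
o2: d²=360 > ρ²=64 → inactive
o3: d²=13 ≤ ρ²=64; F_rep = 34·(-3,-2)/13² = (-0.6036,-0.4024)
F = F_att + ΣF_rep = (-3.6036,-30.4024)
Δp = p'−p = (-0.1802,-1.5201); α = Δx/Fx = (-609/3380) / (-609/169) = 1/20
check: Δy/Fy = (-2569/1690) / (-5138/169) = 1/20 ✓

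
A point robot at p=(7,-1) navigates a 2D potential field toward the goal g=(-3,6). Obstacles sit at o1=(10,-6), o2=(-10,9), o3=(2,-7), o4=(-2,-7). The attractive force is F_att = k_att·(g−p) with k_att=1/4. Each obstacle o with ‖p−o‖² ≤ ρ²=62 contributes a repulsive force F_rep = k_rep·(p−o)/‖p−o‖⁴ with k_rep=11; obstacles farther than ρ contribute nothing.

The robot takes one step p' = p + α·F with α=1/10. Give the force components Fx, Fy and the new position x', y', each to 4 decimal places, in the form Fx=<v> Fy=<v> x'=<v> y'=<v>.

F_att = 1/4·(g−p) = 1/4·(-10,7) = (-2.5000,1.7500)
o1: d²=34 ≤ ρ²=62; F_rep = 11·(-3,5)/34² = (-0.0285,0.0476)
o2: d²=389 > ρ²=62 → inactive
o3: d²=61 ≤ ρ²=62; F_rep = 11·(5,6)/61² = (0.0148,0.0177)
o4: d²=117 > ρ²=62 → inactive
F = F_att + ΣF_rep = (-2.5138,1.8153)
p' = p + 1/10·F = (6.7486,-0.8185)

Fx=-2.5138 Fy=1.8153 x'=6.7486 y'=-0.8185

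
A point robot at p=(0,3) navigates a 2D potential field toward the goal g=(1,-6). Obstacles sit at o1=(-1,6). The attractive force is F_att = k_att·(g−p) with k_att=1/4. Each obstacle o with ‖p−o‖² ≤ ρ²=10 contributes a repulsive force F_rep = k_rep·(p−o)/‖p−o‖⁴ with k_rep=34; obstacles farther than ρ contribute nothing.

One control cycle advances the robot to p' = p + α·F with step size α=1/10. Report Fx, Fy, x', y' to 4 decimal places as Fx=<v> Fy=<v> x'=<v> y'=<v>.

F_att = 1/4·(g−p) = 1/4·(1,-9) = (0.2500,-2.2500)
o1: d²=10 ≤ ρ²=10; F_rep = 34·(1,-3)/10² = (0.3400,-1.0200)
F = F_att + ΣF_rep = (0.5900,-3.2700)
p' = p + 1/10·F = (0.0590,2.6730)

Fx=0.5900 Fy=-3.2700 x'=0.0590 y'=2.6730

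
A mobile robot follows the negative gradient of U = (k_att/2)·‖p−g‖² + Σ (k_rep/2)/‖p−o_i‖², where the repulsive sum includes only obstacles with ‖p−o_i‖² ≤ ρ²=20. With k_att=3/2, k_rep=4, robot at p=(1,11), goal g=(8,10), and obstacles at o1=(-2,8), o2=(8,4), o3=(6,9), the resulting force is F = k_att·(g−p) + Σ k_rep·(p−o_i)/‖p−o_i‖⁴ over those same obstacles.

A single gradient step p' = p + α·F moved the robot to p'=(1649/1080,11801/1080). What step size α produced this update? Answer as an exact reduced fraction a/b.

α = 1/20

F_att = 3/2·(g−p) = 3/2·(7,-1) = (10.5000,-1.5000)
o1: d²=18 ≤ ρ²=20; F_rep = 4·(3,3)/18² = (0.0370,0.0370)
o2: d²=98 > ρ²=20 → inactive
o3: d²=29 > ρ²=20 → inactive
F = F_att + ΣF_rep = (10.5370,-1.4630)
Δp = p'−p = (0.5269,-0.0731); α = Δx/Fx = (569/1080) / (569/54) = 1/20
check: Δy/Fy = (-79/1080) / (-79/54) = 1/20 ✓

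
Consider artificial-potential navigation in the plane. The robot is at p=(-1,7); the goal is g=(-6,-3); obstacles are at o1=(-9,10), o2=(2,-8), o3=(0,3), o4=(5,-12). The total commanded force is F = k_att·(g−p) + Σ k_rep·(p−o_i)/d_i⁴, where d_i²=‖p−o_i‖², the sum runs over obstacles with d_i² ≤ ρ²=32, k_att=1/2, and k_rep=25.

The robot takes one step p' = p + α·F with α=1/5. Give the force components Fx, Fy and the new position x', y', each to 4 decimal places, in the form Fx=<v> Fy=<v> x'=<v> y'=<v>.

Fx=-2.5865 Fy=-4.6540 x'=-1.5173 y'=6.0692

F_att = 1/2·(g−p) = 1/2·(-5,-10) = (-2.5000,-5.0000)
o1: d²=73 > ρ²=32 → inactive
o2: d²=234 > ρ²=32 → inactive
o3: d²=17 ≤ ρ²=32; F_rep = 25·(-1,4)/17² = (-0.0865,0.3460)
o4: d²=397 > ρ²=32 → inactive
F = F_att + ΣF_rep = (-2.5865,-4.6540)
p' = p + 1/5·F = (-1.5173,6.0692)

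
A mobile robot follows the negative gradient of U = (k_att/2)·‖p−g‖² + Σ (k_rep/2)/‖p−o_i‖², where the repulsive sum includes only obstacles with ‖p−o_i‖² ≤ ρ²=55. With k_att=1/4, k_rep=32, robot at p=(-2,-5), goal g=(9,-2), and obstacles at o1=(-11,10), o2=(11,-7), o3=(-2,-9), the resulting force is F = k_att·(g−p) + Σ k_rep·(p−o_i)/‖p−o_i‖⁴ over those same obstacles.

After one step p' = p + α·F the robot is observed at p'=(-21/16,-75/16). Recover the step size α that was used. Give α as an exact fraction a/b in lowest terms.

F_att = 1/4·(g−p) = 1/4·(11,3) = (2.7500,0.7500)
o1: d²=306 > ρ²=55 → inactive
o2: d²=173 > ρ²=55 → inactive
o3: d²=16 ≤ ρ²=55; F_rep = 32·(0,4)/16² = (0.0000,0.5000)
F = F_att + ΣF_rep = (2.7500,1.2500)
Δp = p'−p = (0.6875,0.3125); α = Δx/Fx = (11/16) / (11/4) = 1/4
check: Δy/Fy = (5/16) / (5/4) = 1/4 ✓

α = 1/4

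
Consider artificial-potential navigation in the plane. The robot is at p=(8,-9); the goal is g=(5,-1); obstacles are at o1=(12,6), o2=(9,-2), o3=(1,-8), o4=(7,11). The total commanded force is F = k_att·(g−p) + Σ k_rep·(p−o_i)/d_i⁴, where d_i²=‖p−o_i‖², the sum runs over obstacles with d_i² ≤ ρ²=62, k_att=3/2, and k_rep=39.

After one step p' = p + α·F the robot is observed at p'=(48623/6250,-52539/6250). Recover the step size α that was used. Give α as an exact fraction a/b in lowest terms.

α = 1/20

F_att = 3/2·(g−p) = 3/2·(-3,8) = (-4.5000,12.0000)
o1: d²=241 > ρ²=62 → inactive
o2: d²=50 ≤ ρ²=62; F_rep = 39·(-1,-7)/50² = (-0.0156,-0.1092)
o3: d²=50 ≤ ρ²=62; F_rep = 39·(7,-1)/50² = (0.1092,-0.0156)
o4: d²=401 > ρ²=62 → inactive
F = F_att + ΣF_rep = (-4.4064,11.8752)
Δp = p'−p = (-0.2203,0.5938); α = Δx/Fx = (-1377/6250) / (-2754/625) = 1/20
check: Δy/Fy = (3711/6250) / (7422/625) = 1/20 ✓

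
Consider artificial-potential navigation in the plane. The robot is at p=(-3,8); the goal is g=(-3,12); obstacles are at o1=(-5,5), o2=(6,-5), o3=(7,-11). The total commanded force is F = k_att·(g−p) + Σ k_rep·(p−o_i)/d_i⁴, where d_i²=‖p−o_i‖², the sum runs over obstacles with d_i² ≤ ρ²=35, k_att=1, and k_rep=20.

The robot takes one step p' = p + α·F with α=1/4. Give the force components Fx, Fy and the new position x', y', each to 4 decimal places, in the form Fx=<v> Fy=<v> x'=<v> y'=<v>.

Fx=0.2367 Fy=4.3550 x'=-2.9408 y'=9.0888

F_att = 1·(g−p) = 1·(0,4) = (0.0000,4.0000)
o1: d²=13 ≤ ρ²=35; F_rep = 20·(2,3)/13² = (0.2367,0.3550)
o2: d²=250 > ρ²=35 → inactive
o3: d²=461 > ρ²=35 → inactive
F = F_att + ΣF_rep = (0.2367,4.3550)
p' = p + 1/4·F = (-2.9408,9.0888)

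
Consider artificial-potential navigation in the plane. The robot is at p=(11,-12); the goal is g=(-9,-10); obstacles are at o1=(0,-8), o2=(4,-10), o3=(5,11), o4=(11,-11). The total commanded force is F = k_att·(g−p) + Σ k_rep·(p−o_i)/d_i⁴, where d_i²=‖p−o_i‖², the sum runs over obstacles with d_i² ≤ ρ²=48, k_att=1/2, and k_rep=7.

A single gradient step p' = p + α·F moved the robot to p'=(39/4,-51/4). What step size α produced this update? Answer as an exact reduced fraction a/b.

α = 1/8

F_att = 1/2·(g−p) = 1/2·(-20,2) = (-10.0000,1.0000)
o1: d²=137 > ρ²=48 → inactive
o2: d²=53 > ρ²=48 → inactive
o3: d²=565 > ρ²=48 → inactive
o4: d²=1 ≤ ρ²=48; F_rep = 7·(0,-1)/1² = (0.0000,-7.0000)
F = F_att + ΣF_rep = (-10.0000,-6.0000)
Δp = p'−p = (-1.2500,-0.7500); α = Δx/Fx = (-5/4) / (-10) = 1/8
check: Δy/Fy = (-3/4) / (-6) = 1/8 ✓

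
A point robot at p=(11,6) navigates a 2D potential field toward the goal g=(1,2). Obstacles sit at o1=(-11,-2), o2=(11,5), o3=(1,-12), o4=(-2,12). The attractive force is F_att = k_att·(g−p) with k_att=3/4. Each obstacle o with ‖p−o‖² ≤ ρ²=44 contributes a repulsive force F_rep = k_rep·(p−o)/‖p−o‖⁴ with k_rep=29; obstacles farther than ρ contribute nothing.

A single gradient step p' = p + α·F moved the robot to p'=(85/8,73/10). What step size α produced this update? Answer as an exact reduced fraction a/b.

F_att = 3/4·(g−p) = 3/4·(-10,-4) = (-7.5000,-3.0000)
o1: d²=548 > ρ²=44 → inactive
o2: d²=1 ≤ ρ²=44; F_rep = 29·(0,1)/1² = (0.0000,29.0000)
o3: d²=424 > ρ²=44 → inactive
o4: d²=205 > ρ²=44 → inactive
F = F_att + ΣF_rep = (-7.5000,26.0000)
Δp = p'−p = (-0.3750,1.3000); α = Δx/Fx = (-3/8) / (-15/2) = 1/20
check: Δy/Fy = (13/10) / (26) = 1/20 ✓

α = 1/20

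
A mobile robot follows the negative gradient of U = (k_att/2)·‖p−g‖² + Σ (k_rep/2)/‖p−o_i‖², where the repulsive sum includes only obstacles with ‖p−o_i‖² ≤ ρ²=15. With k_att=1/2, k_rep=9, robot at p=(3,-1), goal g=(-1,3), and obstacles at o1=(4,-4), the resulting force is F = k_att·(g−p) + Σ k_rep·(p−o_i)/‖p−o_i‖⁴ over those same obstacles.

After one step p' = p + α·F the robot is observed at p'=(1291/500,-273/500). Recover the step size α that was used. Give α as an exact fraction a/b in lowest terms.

F_att = 1/2·(g−p) = 1/2·(-4,4) = (-2.0000,2.0000)
o1: d²=10 ≤ ρ²=15; F_rep = 9·(-1,3)/10² = (-0.0900,0.2700)
F = F_att + ΣF_rep = (-2.0900,2.2700)
Δp = p'−p = (-0.4180,0.4540); α = Δx/Fx = (-209/500) / (-209/100) = 1/5
check: Δy/Fy = (227/500) / (227/100) = 1/5 ✓

α = 1/5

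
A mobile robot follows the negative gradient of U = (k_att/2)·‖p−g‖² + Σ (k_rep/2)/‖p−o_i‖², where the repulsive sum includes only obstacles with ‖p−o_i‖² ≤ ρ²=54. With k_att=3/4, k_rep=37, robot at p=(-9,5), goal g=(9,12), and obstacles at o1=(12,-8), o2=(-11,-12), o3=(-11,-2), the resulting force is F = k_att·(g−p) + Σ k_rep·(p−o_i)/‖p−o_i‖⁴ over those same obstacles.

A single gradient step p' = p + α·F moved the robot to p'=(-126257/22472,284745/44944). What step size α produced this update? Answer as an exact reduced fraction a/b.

α = 1/4

F_att = 3/4·(g−p) = 3/4·(18,7) = (13.5000,5.2500)
o1: d²=610 > ρ²=54 → inactive
o2: d²=293 > ρ²=54 → inactive
o3: d²=53 ≤ ρ²=54; F_rep = 37·(2,7)/53² = (0.0263,0.0922)
F = F_att + ΣF_rep = (13.5263,5.3422)
Δp = p'−p = (3.3816,1.3356); α = Δx/Fx = (75991/22472) / (75991/5618) = 1/4
check: Δy/Fy = (60025/44944) / (60025/11236) = 1/4 ✓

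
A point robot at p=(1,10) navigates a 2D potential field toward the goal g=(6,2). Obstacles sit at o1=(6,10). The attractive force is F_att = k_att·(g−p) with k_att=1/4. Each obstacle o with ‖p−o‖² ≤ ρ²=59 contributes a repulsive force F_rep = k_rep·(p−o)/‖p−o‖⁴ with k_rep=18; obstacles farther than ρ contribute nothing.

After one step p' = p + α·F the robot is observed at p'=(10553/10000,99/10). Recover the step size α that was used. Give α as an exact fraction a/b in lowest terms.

F_att = 1/4·(g−p) = 1/4·(5,-8) = (1.2500,-2.0000)
o1: d²=25 ≤ ρ²=59; F_rep = 18·(-5,0)/25² = (-0.1440,0.0000)
F = F_att + ΣF_rep = (1.1060,-2.0000)
Δp = p'−p = (0.0553,-0.1000); α = Δx/Fx = (553/10000) / (553/500) = 1/20
check: Δy/Fy = (-1/10) / (-2) = 1/20 ✓

α = 1/20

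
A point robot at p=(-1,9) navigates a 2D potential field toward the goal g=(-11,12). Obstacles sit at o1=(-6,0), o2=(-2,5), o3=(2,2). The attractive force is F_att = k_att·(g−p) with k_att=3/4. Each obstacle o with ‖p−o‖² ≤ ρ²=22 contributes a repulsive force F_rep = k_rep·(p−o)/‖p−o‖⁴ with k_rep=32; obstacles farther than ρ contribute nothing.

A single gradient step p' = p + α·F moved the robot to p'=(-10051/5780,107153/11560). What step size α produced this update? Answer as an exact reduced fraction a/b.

α = 1/10

F_att = 3/4·(g−p) = 3/4·(-10,3) = (-7.5000,2.2500)
o1: d²=106 > ρ²=22 → inactive
o2: d²=17 ≤ ρ²=22; F_rep = 32·(1,4)/17² = (0.1107,0.4429)
o3: d²=58 > ρ²=22 → inactive
F = F_att + ΣF_rep = (-7.3893,2.6929)
Δp = p'−p = (-0.7389,0.2693); α = Δx/Fx = (-4271/5780) / (-4271/578) = 1/10
check: Δy/Fy = (3113/11560) / (3113/1156) = 1/10 ✓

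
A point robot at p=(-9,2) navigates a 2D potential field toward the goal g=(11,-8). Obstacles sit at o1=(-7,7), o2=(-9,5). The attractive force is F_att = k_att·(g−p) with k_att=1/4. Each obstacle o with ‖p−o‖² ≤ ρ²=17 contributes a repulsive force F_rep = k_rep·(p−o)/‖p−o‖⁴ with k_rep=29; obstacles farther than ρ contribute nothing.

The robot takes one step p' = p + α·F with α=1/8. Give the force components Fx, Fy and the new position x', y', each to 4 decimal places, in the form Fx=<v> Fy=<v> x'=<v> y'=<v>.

Fx=5.0000 Fy=-3.5741 x'=-8.3750 y'=1.5532

F_att = 1/4·(g−p) = 1/4·(20,-10) = (5.0000,-2.5000)
o1: d²=29 > ρ²=17 → inactive
o2: d²=9 ≤ ρ²=17; F_rep = 29·(0,-3)/9² = (0.0000,-1.0741)
F = F_att + ΣF_rep = (5.0000,-3.5741)
p' = p + 1/8·F = (-8.3750,1.5532)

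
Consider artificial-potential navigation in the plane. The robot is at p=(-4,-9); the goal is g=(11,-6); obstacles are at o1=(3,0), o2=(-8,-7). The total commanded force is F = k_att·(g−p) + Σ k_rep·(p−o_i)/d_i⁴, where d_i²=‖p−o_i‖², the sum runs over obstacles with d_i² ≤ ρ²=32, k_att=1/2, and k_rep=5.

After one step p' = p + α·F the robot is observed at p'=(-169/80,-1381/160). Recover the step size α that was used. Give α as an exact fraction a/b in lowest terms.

F_att = 1/2·(g−p) = 1/2·(15,3) = (7.5000,1.5000)
o1: d²=130 > ρ²=32 → inactive
o2: d²=20 ≤ ρ²=32; F_rep = 5·(4,-2)/20² = (0.0500,-0.0250)
F = F_att + ΣF_rep = (7.5500,1.4750)
Δp = p'−p = (1.8875,0.3688); α = Δx/Fx = (151/80) / (151/20) = 1/4
check: Δy/Fy = (59/160) / (59/40) = 1/4 ✓

α = 1/4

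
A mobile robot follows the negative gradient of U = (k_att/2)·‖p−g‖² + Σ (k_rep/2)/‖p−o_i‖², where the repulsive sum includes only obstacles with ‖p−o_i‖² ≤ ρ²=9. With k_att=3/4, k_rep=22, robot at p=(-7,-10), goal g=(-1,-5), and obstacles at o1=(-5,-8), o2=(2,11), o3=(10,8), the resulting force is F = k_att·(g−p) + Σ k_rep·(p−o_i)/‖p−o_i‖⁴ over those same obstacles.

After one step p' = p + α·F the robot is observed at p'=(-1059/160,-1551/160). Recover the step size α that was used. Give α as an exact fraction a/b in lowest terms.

F_att = 3/4·(g−p) = 3/4·(6,5) = (4.5000,3.7500)
o1: d²=8 ≤ ρ²=9; F_rep = 22·(-2,-2)/8² = (-0.6875,-0.6875)
o2: d²=522 > ρ²=9 → inactive
o3: d²=613 > ρ²=9 → inactive
F = F_att + ΣF_rep = (3.8125,3.0625)
Δp = p'−p = (0.3812,0.3063); α = Δx/Fx = (61/160) / (61/16) = 1/10
check: Δy/Fy = (49/160) / (49/16) = 1/10 ✓

α = 1/10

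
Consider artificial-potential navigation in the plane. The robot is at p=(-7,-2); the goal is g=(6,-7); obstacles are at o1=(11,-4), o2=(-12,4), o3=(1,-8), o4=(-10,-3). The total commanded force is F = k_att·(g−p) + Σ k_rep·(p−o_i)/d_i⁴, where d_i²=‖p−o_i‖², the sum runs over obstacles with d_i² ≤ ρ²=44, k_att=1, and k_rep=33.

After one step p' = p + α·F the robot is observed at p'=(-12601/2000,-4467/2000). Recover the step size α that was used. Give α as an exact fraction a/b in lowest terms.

α = 1/20

F_att = 1·(g−p) = 1·(13,-5) = (13.0000,-5.0000)
o1: d²=328 > ρ²=44 → inactive
o2: d²=61 > ρ²=44 → inactive
o3: d²=100 > ρ²=44 → inactive
o4: d²=10 ≤ ρ²=44; F_rep = 33·(3,1)/10² = (0.9900,0.3300)
F = F_att + ΣF_rep = (13.9900,-4.6700)
Δp = p'−p = (0.6995,-0.2335); α = Δx/Fx = (1399/2000) / (1399/100) = 1/20
check: Δy/Fy = (-467/2000) / (-467/100) = 1/20 ✓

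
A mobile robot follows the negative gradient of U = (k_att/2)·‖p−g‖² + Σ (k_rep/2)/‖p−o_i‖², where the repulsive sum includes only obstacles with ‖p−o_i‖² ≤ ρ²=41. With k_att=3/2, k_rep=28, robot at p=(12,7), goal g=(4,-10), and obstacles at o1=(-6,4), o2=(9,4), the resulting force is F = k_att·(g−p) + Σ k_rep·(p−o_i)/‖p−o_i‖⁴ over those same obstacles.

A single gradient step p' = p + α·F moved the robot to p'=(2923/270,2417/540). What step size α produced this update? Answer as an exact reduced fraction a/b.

F_att = 3/2·(g−p) = 3/2·(-8,-17) = (-12.0000,-25.5000)
o1: d²=333 > ρ²=41 → inactive
o2: d²=18 ≤ ρ²=41; F_rep = 28·(3,3)/18² = (0.2593,0.2593)
F = F_att + ΣF_rep = (-11.7407,-25.2407)
Δp = p'−p = (-1.1741,-2.5241); α = Δx/Fx = (-317/270) / (-317/27) = 1/10
check: Δy/Fy = (-1363/540) / (-1363/54) = 1/10 ✓

α = 1/10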